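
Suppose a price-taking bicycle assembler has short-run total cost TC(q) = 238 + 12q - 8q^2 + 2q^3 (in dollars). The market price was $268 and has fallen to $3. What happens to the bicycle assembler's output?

Output falls from 8 to 0 (the firm shuts down)

MC = 12 - 16q + 6q^2; the shutdown threshold is min AVC = $4 (at q = 2).
With P = $268 above the shutdown price, P = MC gives q = 8.
At P = $3 < min AVC = $4, price no longer covers variable cost at any output, so the firm shuts down: q = 0.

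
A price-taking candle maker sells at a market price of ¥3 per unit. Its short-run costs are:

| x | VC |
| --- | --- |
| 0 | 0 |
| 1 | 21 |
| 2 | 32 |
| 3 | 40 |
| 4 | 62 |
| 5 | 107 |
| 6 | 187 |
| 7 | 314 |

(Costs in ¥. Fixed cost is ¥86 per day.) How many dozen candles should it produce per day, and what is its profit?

x = 0 (shut down); profit = -¥86

Tabulate TR − TC: x=0: -86; x=1: -104; x=2: -112; x=3: -117; x=4: -136; x=5: -178; x=6: -255; x=7: -379.
Profit is highest at x = 0. Equivalently, the lowest AVC in the table is 40/3 ≈ ¥13.33 at x = 3, and P = ¥3 falls below it — price never covers variable cost, so the firm shuts down and loses only its fixed cost.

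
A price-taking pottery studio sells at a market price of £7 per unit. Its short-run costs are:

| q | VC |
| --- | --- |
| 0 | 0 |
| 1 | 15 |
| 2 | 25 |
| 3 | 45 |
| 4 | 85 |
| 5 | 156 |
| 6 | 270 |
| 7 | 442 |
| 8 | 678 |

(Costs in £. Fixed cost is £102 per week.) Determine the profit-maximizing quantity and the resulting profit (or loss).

q = 0 (shut down); profit = -£102

Profit at each row (π = 7q − TC): q=0: -102; q=1: -110; q=2: -113; q=3: -126; q=4: -159; q=5: -223; q=6: -330; q=7: -495; q=8: -724.
Profit is highest at q = 0. Equivalently, the lowest AVC in the table is 25/2 ≈ £12.50 at q = 2, and P = £7 falls below it — price never covers variable cost, so the firm shuts down and loses only its fixed cost.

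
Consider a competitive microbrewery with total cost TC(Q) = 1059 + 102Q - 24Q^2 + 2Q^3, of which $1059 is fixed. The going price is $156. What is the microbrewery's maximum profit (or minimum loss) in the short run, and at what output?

Profit = -$87 at Q = 9

AVC = 102 - 24Q + 2Q^2 has its minimum $30 at Q = 6; price $156 clears that bar, so the firm operates.
With MC = 102 - 48Q + 6Q^2, P = MC on the upward-sloping part at Q* = 9.
TR = 156·9 = 1404. TC = 1059 + 432 = 1491. Profit = 1404 − 1491 = -$87.
That loss of $87 beats the $1059 the firm would lose by shutting down; producing recovers $972 of fixed cost.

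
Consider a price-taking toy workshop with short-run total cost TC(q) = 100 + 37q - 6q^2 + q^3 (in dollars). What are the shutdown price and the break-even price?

Shutdown price = min AVC. AVC = 37 - 6q + q^2, with vertex at q = 3 and minimum $28.
ATC = 100/q + 37 - 6q + q^2. Setting dATC/dq = −100/q^2 − 6 + 2q = 0 gives q = 5 (since 2·5^3 − 6·5^2 = 100).
min ATC = 100/5 + 37 − 6·5 + 5^2 = $52. That is the break-even price.
Between these two prices the firm operates at a loss; above $52 it earns a profit.

Shutdown price = $28; break-even price = $52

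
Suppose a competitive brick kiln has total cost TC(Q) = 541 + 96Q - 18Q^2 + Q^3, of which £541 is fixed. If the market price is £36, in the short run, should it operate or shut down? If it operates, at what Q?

Strip out fixed cost: VC = 96Q - 18Q^2 + Q^3. Then AVC = 96 - 18Q + Q^2 and MC = 96 - 36Q + 3Q^2.
AVC is minimized where dAVC/dQ = -18 + 2Q = 0, at Q = 9; min AVC = 96 - 18·9 + 9^2 = £15.
Since P = £36 ≥ min AVC = £15, price covers variable cost and the firm should produce.
P = MC gives 60 - 36Q + 3Q^2 = 0, with roots 2 and 10. Take the larger (rising MC): Q* = 10.
Check: AVC at Q = 10 is £16 ≤ P, so revenue covers variable cost.
Profit = P·Q − TC = 36·10 − 701 = -£341, a loss, but smaller than the £541 fixed cost the firm would lose by shutting down.

Produce at Q = 10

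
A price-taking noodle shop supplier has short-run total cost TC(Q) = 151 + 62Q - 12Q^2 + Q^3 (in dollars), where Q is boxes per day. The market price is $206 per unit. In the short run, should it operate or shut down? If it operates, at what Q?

From TC, MC = TC'(Q) = 62 - 24Q + 3Q^2 and AVC = VC/Q = 62 - 12Q + Q^2.
AVC is minimized where dAVC/dQ = -12 + 2Q = 0, at Q = 6; min AVC = 62 - 12·6 + 6^2 = $26.
P = $206 exceeds min AVC = $26, so the firm stays open.
P = MC gives -144 - 24Q + 3Q^2 = 0, with roots -4 and 12. Take the larger (rising MC): Q* = 12.
Check: AVC at Q = 12 is $62 ≤ P, so revenue covers variable cost.
Profit = P·Q − TC = 206·12 − 895 = $1577.

Produce at Q = 12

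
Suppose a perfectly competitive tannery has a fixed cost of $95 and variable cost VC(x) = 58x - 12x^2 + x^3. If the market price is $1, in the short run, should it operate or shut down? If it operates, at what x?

Shut down

Strip out fixed cost: VC = 58x - 12x^2 + x^3. Then AVC = 58 - 12x + x^2 and MC = 58 - 24x + 3x^2.
AVC is minimized where dAVC/dx = -12 + 2x = 0, at x = 6; min AVC = 58 - 12·6 + 6^2 = $22.
With P < min AVC ($1 < $22), every unit sold adds to the loss.
Shutting down limits the loss to fixed cost, $95.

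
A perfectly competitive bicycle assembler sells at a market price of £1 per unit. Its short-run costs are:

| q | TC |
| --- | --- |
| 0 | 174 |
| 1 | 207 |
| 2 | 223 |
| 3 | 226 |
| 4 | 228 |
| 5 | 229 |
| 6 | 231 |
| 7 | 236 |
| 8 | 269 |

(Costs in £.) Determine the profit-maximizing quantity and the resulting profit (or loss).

Compute π = P·q − TC at each output: q=0: -174; q=1: -206; q=2: -221; q=3: -223; q=4: -224; q=5: -224; q=6: -225; q=7: -229; q=8: -261.
Profit is highest at q = 0. Equivalently, the lowest AVC in the table is 62/7 ≈ £8.86 at q = 7, and P = £1 falls below it — price never covers variable cost, so the firm shuts down and loses only its fixed cost.

q = 0 (shut down); profit = -£174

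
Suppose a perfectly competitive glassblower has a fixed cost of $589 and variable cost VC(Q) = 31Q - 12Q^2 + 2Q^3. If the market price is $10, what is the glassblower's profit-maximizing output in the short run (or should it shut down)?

Shut down

Strip out fixed cost: VC = 31Q - 12Q^2 + 2Q^3. Then AVC = 31 - 12Q + 2Q^2 and MC = 31 - 24Q + 6Q^2.
AVC hits its minimum where MC = AVC, at Q = 3, giving min AVC = 31 - 12·3 + 2·3^2 = $13.
With P < min AVC ($10 < $13), every unit sold adds to the loss.
Best response: produce nothing and absorb the $589 fixed cost.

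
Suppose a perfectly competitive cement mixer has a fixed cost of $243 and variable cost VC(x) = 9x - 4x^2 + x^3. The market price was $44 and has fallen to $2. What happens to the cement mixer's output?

AVC = 9 - 4x + x^2, minimized at x = 2 where min AVC = $5. MC = 9 - 8x + 3x^2.
With P = $44 above the shutdown price, P = MC gives x = 5.
At P = $2 < min AVC = $5, price no longer covers variable cost at any output, so the firm shuts down: x = 0.

Output falls from 5 to 0 (the firm shuts down)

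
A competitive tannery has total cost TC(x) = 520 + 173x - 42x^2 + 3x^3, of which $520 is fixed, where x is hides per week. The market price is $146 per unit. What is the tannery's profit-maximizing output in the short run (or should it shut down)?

Produce at x = 9

Variable cost is VC = 173x - 42x^2 + 3x^3, so AVC = VC/x = 173 - 42x + 3x^2 and MC = dTC/dx = 173 - 84x + 9x^2.
AVC hits its minimum where MC = AVC, at x = 7, giving min AVC = 173 - 42·7 + 3·7^2 = $26.
P = $146 exceeds min AVC = $26, so the firm stays open.
P = MC gives 27 - 84x + 9x^2 = 0, with roots 1/3 and 9. Take the larger (rising MC): x* = 9.
Check: AVC at x = 9 is $38 ≤ P, so revenue covers variable cost.
Profit = P·x − TC = 146·9 − 862 = $452.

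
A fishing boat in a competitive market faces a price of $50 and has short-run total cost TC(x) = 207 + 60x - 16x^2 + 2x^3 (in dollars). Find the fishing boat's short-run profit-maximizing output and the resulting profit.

Profit = -$107 at x = 5

AVC = 60 - 16x + 2x^2 has its minimum $28 at x = 4; price $50 clears that bar, so the firm operates.
MC = 60 - 32x + 6x^2. Setting P = MC and taking the root on the rising branch gives x* = 5.
TR = 50·5 = 250. TC = 207 + 150 = 357. Profit = 250 − 357 = -$107.
By producing, the firm covers all variable cost plus $100 of fixed cost; shutting down would lose the full $207.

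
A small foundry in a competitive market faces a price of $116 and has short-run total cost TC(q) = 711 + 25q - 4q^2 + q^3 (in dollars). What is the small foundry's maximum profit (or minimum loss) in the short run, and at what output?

AVC = 25 - 4q + q^2 has its minimum $21 at q = 2; price $116 clears that bar, so the firm operates.
With MC = 25 - 8q + 3q^2, P = MC on the upward-sloping part at q* = 7.
TR = 116·7 = 812. TC = 711 + 322 = 1033. Profit = 812 − 1033 = -$221.
By producing, the firm covers all variable cost plus $490 of fixed cost; shutting down would lose the full $711.

Profit = -$221 at q = 7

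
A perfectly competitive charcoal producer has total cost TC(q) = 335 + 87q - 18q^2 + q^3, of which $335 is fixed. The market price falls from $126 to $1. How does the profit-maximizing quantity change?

MC = 87 - 36q + 3q^2; the shutdown threshold is min AVC = $6 (at q = 9).
At P = $126 ≥ min AVC, set P = MC on the rising branch: q = 13.
At P = $1 < min AVC = $6, price no longer covers variable cost at any output, so the firm shuts down: q = 0.

Output falls from 13 to 0 (the firm shuts down)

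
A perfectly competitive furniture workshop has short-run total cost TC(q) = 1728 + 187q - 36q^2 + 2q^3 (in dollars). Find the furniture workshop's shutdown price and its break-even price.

Shutdown price = $25; break-even price = $187

Shutdown price = min AVC. AVC = 187 - 36q + 2q^2, with vertex at q = 9 and minimum $25.
ATC = 1728/q + 187 - 36q + 2q^2. Setting dATC/dq = −1728/q^2 − 36 + 4q = 0 gives q = 12 (since 4·12^3 − 36·12^2 = 1728).
min ATC = 1728/12 + 187 − 36·12 + 2·12^2 = $187. That is the break-even price.
For $25 ≤ P < $187 the firm produces at a loss; below $25 it shuts down.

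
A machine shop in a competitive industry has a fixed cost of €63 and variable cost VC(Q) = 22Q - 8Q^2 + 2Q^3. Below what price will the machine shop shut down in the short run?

€14 per unit

The firm shuts down when price falls below the minimum of average variable cost. AVC = VC/Q = 22 - 8Q + 2Q^2.
dAVC/dQ = -8 + 4Q = 0 gives Q = 2. min AVC = 22 - 8·2 + 2·2^2 = 14.
For P < €14 the firm produces nothing.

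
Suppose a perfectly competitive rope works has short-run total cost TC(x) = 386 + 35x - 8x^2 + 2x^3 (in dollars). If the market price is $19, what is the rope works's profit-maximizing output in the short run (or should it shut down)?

From TC, MC = TC'(x) = 35 - 16x + 6x^2 and AVC = VC/x = 35 - 8x + 2x^2.
The AVC parabola has its vertex at x = 8/4 = 2, where AVC = 35 - 8·2 + 2·2^2 = $27.
Since P = $19 < min AVC = $27, price fails to cover variable cost at any output.
The firm minimizes its loss by shutting down and losing only its fixed cost of $386.

Shut down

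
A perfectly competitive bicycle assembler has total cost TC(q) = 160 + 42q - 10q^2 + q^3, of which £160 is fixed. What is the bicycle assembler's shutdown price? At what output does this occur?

£17 per unit, at q = 5

The firm shuts down when price falls below the minimum of average variable cost. AVC = VC/q = 42 - 10q + q^2.
dAVC/dq = -10 + 2q = 0 gives q = 5. min AVC = 42 - 10·5 + 5^2 = 17.
For P < £17 the firm produces nothing.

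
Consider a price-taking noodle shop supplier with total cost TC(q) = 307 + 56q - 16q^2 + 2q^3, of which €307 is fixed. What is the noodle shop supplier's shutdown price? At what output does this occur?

€24 per unit, at q = 4

The firm shuts down when price falls below the minimum of average variable cost. AVC = VC/q = 56 - 16q + 2q^2.
At the minimum of AVC, MC = AVC. MC = 56 - 32q + 6q^2; setting MC = AVC gives 4q^2 - 16q = 0, so q = 4. min AVC = 24.
For P < €24 the firm produces nothing.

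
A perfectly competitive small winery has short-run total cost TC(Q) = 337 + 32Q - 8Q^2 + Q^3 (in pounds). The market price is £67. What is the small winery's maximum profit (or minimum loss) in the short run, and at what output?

AVC = 32 - 8Q + Q^2 has its minimum £16 at Q = 4; price £67 clears that bar, so the firm operates.
With MC = 32 - 16Q + 3Q^2, P = MC on the upward-sloping part at Q* = 7.
TR = 67·7 = 469. TC = 337 + 175 = 512. Profit = 469 − 512 = -£43.
By producing, the firm covers all variable cost plus £294 of fixed cost; shutting down would lose the full £337.

Profit = -£43 at Q = 7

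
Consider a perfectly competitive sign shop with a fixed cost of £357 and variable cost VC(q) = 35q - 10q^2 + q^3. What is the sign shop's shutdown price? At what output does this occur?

The shutdown price is the minimum of AVC. VC = 35q - 10q^2 + q^3, so AVC = 35 - 10q + q^2.
dAVC/dq = -10 + 2q = 0 gives q = 5. min AVC = 35 - 10·5 + 5^2 = 10.
So the shutdown price is £10.

£10 per unit, at q = 5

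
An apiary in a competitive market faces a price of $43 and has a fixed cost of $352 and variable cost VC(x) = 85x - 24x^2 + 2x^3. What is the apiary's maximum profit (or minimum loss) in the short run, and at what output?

AVC = 85 - 24x + 2x^2; min AVC = $13 at x = 6. Since P = $43 ≥ min AVC, the firm produces.
With MC = 85 - 48x + 6x^2, P = MC on the upward-sloping part at x* = 7.
TR = 43·7 = 301. TC = 352 + 105 = 457. Profit = 301 − 457 = -$156.
That loss of $156 beats the $352 the firm would lose by shutting down; producing recovers $196 of fixed cost.

Profit = -$156 at x = 7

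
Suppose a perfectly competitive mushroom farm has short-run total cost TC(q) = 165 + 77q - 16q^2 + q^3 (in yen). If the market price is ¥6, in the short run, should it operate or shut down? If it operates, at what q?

Variable cost is VC = 77q - 16q^2 + q^3, so AVC = VC/q = 77 - 16q + q^2 and MC = dTC/dq = 77 - 32q + 3q^2.
AVC is minimized where dAVC/dq = -16 + 2q = 0, at q = 8; min AVC = 77 - 16·8 + 8^2 = ¥13.
With P < min AVC (¥6 < ¥13), every unit sold adds to the loss.
Shutting down limits the loss to fixed cost, ¥165.

Shut down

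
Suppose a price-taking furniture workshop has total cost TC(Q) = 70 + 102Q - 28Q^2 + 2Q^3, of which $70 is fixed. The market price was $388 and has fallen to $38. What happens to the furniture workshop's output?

MC = 102 - 56Q + 6Q^2; the shutdown threshold is min AVC = $4 (at Q = 7).
With P = $388 above the shutdown price, P = MC gives Q = 13.
At P = $38 ≥ min AVC, set P = MC: Q = 8. The firm stays open but cuts output.

Output falls from 13 to 8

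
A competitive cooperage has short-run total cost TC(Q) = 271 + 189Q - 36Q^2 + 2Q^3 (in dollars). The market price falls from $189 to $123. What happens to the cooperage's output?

Output falls from 12 to 11

AVC = 189 - 36Q + 2Q^2, minimized at Q = 9 where min AVC = $27. MC = 189 - 72Q + 6Q^2.
At P = $189 ≥ min AVC, set P = MC on the rising branch: Q = 12.
At P = $123 ≥ min AVC, set P = MC: Q = 11. The firm stays open but cuts output.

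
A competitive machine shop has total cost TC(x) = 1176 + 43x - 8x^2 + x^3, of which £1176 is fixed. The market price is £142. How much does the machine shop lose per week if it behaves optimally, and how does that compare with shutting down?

AVC = 43 - 8x + x^2; min AVC = £27 at x = 4. Since P = £142 ≥ min AVC, the firm produces.
With MC = 43 - 16x + 3x^2, P = MC on the upward-sloping part at x* = 9.
TR = 142·9 = 1278. TC = 1176 + 468 = 1644. Profit = 1278 − 1644 = -£366.
By producing, the firm covers all variable cost plus £810 of fixed cost; shutting down would lose the full £1176.

Profit = -£366 at x = 9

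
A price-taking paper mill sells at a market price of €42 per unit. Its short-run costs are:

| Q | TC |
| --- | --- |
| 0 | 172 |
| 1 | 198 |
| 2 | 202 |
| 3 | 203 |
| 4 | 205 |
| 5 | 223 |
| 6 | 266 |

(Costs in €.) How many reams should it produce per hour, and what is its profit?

Compute π = P·Q − TC at each output: Q=0: -172; Q=1: -156; Q=2: -118; Q=3: -77; Q=4: -37; Q=5: -13; Q=6: -14.
Profit is maximized at Q = 5. AVC there is 51/5 = €10.20 ≤ P, so producing beats shutting down (which would give -€172).

Q = 5; profit = -€13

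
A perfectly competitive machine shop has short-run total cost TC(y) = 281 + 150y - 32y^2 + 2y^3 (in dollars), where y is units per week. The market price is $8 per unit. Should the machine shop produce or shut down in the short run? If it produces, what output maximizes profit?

Shut down

Strip out fixed cost: VC = 150y - 32y^2 + 2y^3. Then AVC = 150 - 32y + 2y^2 and MC = 150 - 64y + 6y^2.
AVC hits its minimum where MC = AVC, at y = 8, giving min AVC = 150 - 32·8 + 2·8^2 = $22.
With P < min AVC ($8 < $22), every unit sold adds to the loss.
Shutting down limits the loss to fixed cost, $281.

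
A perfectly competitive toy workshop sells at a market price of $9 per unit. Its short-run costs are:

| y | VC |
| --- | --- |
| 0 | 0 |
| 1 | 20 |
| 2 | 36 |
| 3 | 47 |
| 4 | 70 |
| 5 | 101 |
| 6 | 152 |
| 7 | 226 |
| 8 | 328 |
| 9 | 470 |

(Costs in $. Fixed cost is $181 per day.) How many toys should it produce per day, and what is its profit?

Profit at each row (π = 9y − TC): y=0: -181; y=1: -192; y=2: -199; y=3: -201; y=4: -215; y=5: -237; y=6: -279; y=7: -344; y=8: -437; y=9: -570.
Profit is highest at y = 0. Equivalently, the lowest AVC in the table is 47/3 ≈ $15.67 at y = 3, and P = $9 falls below it — price never covers variable cost, so the firm shuts down and loses only its fixed cost.

y = 0 (shut down); profit = -$181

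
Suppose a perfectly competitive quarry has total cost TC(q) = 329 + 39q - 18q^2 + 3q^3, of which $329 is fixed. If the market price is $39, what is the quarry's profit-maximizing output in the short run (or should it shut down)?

Produce at q = 4

Strip out fixed cost: VC = 39q - 18q^2 + 3q^3. Then AVC = 39 - 18q + 3q^2 and MC = 39 - 36q + 9q^2.
AVC is minimized where dAVC/dq = -18 + 6q = 0, at q = 3; min AVC = 39 - 18·3 + 3·3^2 = $12.
Because $39 ≥ $12, revenue can cover variable cost; the firm operates.
Set P = MC: 39 = 39 - 36q + 9q^2 → -36q + 9q^2 = 0. The roots are q = 0 and q = 4; the profit-maximizing output is on the rising part of MC, so q* = 4.
Check: AVC at q = 4 is $15 ≤ P, so revenue covers variable cost.
Profit = P·q − TC = 39·4 − 389 = -$233, a loss, but smaller than the $329 fixed cost the firm would lose by shutting down.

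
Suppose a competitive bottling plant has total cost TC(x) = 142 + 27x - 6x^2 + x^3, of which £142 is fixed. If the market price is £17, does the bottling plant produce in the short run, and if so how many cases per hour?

Variable cost is VC = 27x - 6x^2 + x^3, so AVC = VC/x = 27 - 6x + x^2 and MC = dTC/dx = 27 - 12x + 3x^2.
The AVC parabola has its vertex at x = 6/2 = 3, where AVC = 27 - 6·3 + 3^2 = £18.
With P < min AVC (£17 < £18), every unit sold adds to the loss.
Shutting down limits the loss to fixed cost, £142.

Shut down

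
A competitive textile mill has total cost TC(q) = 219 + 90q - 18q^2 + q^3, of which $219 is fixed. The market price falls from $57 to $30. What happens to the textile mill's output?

AVC = 90 - 18q + q^2, minimized at q = 9 where min AVC = $9. MC = 90 - 36q + 3q^2.
At P = $57 ≥ min AVC, set P = MC on the rising branch: q = 11.
At P = $30 ≥ min AVC, set P = MC: q = 10. The firm stays open but cuts output.

Output falls from 11 to 10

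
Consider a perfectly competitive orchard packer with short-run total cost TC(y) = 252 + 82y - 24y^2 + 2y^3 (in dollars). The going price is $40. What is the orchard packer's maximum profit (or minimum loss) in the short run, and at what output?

AVC = 82 - 24y + 2y^2; min AVC = $10 at y = 6. Since P = $40 ≥ min AVC, the firm produces.
MC = 82 - 48y + 6y^2. Setting P = MC and taking the root on the rising branch gives y* = 7.
TR = 40·7 = 280. TC = 252 + 84 = 336. Profit = 280 − 336 = -$56.
By producing, the firm covers all variable cost plus $196 of fixed cost; shutting down would lose the full $252.

Profit = -$56 at y = 7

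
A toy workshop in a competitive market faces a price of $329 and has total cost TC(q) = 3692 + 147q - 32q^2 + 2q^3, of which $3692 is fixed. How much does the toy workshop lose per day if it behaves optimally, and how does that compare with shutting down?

AVC = 147 - 32q + 2q^2 has its minimum $19 at q = 8; price $329 clears that bar, so the firm operates.
With MC = 147 - 64q + 6q^2, P = MC on the upward-sloping part at q* = 13.
TR = 329·13 = 4277. TC = 3692 + 897 = 4589. Profit = 4277 − 4589 = -$312.
Shutting down would mean losing the fixed cost of $3692, so operating at a loss of $312 is better by $3380.

Profit = -$312 at q = 13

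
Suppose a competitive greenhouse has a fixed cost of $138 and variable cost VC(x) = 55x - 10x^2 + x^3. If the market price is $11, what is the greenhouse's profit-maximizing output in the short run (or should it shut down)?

From TC, MC = TC'(x) = 55 - 20x + 3x^2 and AVC = VC/x = 55 - 10x + x^2.
AVC is minimized where dAVC/dx = -10 + 2x = 0, at x = 5; min AVC = 55 - 10·5 + 5^2 = $30.
Since P = $11 < min AVC = $30, price fails to cover variable cost at any output.
Best response: produce nothing and absorb the $138 fixed cost.

Shut down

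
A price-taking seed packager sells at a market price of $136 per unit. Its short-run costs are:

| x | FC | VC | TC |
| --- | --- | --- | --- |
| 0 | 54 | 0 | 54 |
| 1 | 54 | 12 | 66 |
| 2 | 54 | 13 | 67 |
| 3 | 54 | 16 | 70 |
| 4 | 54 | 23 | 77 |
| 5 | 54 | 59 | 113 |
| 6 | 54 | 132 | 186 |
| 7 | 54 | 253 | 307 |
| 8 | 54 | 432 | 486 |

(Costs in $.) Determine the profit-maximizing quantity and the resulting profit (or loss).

x = 7; profit = $645

Compute π = P·x − TC at each output: x=0: -54; x=1: 70; x=2: 205; x=3: 338; x=4: 467; x=5: 567; x=6: 630; x=7: 645; x=8: 602.
Profit is maximized at x = 7. AVC there is 253/7 = $36.14 ≤ P, so producing beats shutting down (which would give -$54).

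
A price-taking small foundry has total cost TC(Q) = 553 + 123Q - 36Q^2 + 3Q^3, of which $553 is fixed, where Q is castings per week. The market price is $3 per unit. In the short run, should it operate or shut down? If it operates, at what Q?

Shut down

Strip out fixed cost: VC = 123Q - 36Q^2 + 3Q^3. Then AVC = 123 - 36Q + 3Q^2 and MC = 123 - 72Q + 9Q^2.
AVC hits its minimum where MC = AVC, at Q = 6, giving min AVC = 123 - 36·6 + 3·6^2 = $15.
Since P = $3 < min AVC = $15, price fails to cover variable cost at any output.
Best response: produce nothing and absorb the $553 fixed cost.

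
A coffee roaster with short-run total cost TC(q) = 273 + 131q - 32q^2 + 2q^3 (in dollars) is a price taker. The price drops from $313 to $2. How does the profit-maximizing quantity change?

MC = 131 - 64q + 6q^2; the shutdown threshold is min AVC = $3 (at q = 8).
With P = $313 above the shutdown price, P = MC gives q = 13.
At P = $2 < min AVC = $3, price no longer covers variable cost at any output, so the firm shuts down: q = 0.

Output falls from 13 to 0 (the firm shuts down)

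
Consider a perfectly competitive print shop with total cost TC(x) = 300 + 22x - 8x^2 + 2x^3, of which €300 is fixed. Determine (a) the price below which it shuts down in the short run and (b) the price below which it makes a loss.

Shutdown price = min AVC. AVC = 22 - 8x + 2x^2, with vertex at x = 2 and minimum €14.
ATC = 300/x + 22 - 8x + 2x^2. Setting dATC/dx = −300/x^2 − 8 + 4x = 0 gives x = 5 (since 4·5^3 − 8·5^2 = 300).
min ATC = 300/5 + 22 − 8·5 + 2·5^2 = €92. That is the break-even price.
For €14 ≤ P < €92 the firm produces at a loss; below €14 it shuts down.

Shutdown price = €14; break-even price = €92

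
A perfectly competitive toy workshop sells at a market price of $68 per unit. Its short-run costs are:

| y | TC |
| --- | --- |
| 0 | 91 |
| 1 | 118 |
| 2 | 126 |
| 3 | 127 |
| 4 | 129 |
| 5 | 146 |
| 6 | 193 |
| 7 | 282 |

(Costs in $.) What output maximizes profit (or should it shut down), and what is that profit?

y = 6; profit = $215

Compute π = P·y − TC at each output: y=0: -91; y=1: -50; y=2: 10; y=3: 77; y=4: 143; y=5: 194; y=6: 215; y=7: 194.
Profit is maximized at y = 6. AVC there is 102/6 = $17 ≤ P, so producing beats shutting down (which would give -$91).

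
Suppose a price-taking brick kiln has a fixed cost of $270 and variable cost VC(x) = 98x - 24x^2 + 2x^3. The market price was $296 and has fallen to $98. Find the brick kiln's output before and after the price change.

Output falls from 11 to 8

MC = 98 - 48x + 6x^2; the shutdown threshold is min AVC = $26 (at x = 6).
With P = $296 above the shutdown price, P = MC gives x = 11.
At P = $98 ≥ min AVC, set P = MC: x = 8. The firm stays open but cuts output.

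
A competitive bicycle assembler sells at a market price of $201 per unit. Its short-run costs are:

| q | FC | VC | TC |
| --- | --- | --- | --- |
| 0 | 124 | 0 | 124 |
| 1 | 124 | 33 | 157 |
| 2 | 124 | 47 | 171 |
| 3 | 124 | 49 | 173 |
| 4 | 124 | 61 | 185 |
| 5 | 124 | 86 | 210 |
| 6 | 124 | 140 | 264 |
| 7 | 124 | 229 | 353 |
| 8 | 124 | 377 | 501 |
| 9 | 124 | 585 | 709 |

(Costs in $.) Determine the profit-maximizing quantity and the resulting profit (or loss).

Compute π = P·q − TC at each output: q=0: -124; q=1: 44; q=2: 231; q=3: 430; q=4: 619; q=5: 795; q=6: 942; q=7: 1054; q=8: 1107; q=9: 1100.
Profit is maximized at q = 8. AVC there is 377/8 = $47.12 ≤ P, so producing beats shutting down (which would give -$124).

q = 8; profit = $1107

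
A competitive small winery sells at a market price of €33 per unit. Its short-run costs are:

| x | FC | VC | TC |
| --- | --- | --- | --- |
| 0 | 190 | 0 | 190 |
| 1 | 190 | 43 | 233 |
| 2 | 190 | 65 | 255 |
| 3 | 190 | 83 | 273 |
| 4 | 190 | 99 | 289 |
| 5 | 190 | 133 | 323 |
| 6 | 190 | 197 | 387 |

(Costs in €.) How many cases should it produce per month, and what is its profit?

x = 4; profit = -€157

Tabulate TR − TC: x=0: -190; x=1: -200; x=2: -189; x=3: -174; x=4: -157; x=5: -158; x=6: -189.
Profit is maximized at x = 4. AVC there is 99/4 = €24.75 ≤ P, so producing beats shutting down (which would give -€190).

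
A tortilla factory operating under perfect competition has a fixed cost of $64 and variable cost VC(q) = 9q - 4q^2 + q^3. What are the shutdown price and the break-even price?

Shutdown price = $5; break-even price = $25

Shutdown price = min AVC. AVC = 9 - 4q + q^2, with vertex at q = 2 and minimum $5.
ATC = 64/q + 9 - 4q + q^2. Setting dATC/dq = −64/q^2 − 4 + 2q = 0 gives q = 4 (since 2·4^3 − 4·4^2 = 64).
min ATC = 64/4 + 9 − 4·4 + 4^2 = $25. That is the break-even price.
For $5 ≤ P < $25 the firm produces at a loss; below $5 it shuts down.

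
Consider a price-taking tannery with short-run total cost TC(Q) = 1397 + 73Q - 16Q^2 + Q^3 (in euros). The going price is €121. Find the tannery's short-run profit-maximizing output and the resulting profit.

Profit = -€245 at Q = 12

AVC = 73 - 16Q + Q^2 has its minimum €9 at Q = 8; price €121 clears that bar, so the firm operates.
MC = 73 - 32Q + 3Q^2. Setting P = MC and taking the root on the rising branch gives Q* = 12.
TR = 121·12 = 1452. TC = 1397 + 300 = 1697. Profit = 1452 − 1697 = -€245.
By producing, the firm covers all variable cost plus €1152 of fixed cost; shutting down would lose the full €1397.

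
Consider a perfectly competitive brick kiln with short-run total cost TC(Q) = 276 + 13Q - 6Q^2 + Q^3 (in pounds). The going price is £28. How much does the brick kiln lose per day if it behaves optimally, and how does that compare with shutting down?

AVC = 13 - 6Q + Q^2; min AVC = £4 at Q = 3. Since P = £28 ≥ min AVC, the firm produces.
With MC = 13 - 12Q + 3Q^2, P = MC on the upward-sloping part at Q* = 5.
TR = 28·5 = 140. TC = 276 + 40 = 316. Profit = 140 − 316 = -£176.
Shutting down would mean losing the fixed cost of £276, so operating at a loss of £176 is better by £100.

Profit = -£176 at Q = 5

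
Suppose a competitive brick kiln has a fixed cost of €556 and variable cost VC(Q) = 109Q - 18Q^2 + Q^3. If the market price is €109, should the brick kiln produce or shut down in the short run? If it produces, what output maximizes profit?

Produce at Q = 12

Strip out fixed cost: VC = 109Q - 18Q^2 + Q^3. Then AVC = 109 - 18Q + Q^2 and MC = 109 - 36Q + 3Q^2.
AVC hits its minimum where MC = AVC, at Q = 9, giving min AVC = 109 - 18·9 + 9^2 = €28.
P = €109 exceeds min AVC = €28, so the firm stays open.
Solving P = MC: -36Q + 3Q^2 = 0 ⇒ Q = 0 or 12. On the upward-sloping branch, Q* = 12.
Check: AVC at Q = 12 is €37 ≤ P, so revenue covers variable cost.
Profit = P·Q − TC = 109·12 − 1000 = €308.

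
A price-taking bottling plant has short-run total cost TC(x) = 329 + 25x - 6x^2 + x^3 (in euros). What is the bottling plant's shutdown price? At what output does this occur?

The shutdown price is the minimum of AVC. VC = 25x - 6x^2 + x^3, so AVC = 25 - 6x + x^2.
dAVC/dx = -6 + 2x = 0 gives x = 3. min AVC = 25 - 6·3 + 3^2 = 16.
For P < €16 the firm produces nothing.

€16 per unit, at x = 3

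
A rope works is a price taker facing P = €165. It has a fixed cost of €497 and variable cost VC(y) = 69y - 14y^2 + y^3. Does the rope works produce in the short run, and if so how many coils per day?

From TC, MC = TC'(y) = 69 - 28y + 3y^2 and AVC = VC/y = 69 - 14y + y^2.
The AVC parabola has its vertex at y = 14/2 = 7, where AVC = 69 - 14·7 + 7^2 = €20.
P = €165 exceeds min AVC = €20, so the firm stays open.
P = MC gives -96 - 28y + 3y^2 = 0, with roots -8/3 and 12. Take the larger (rising MC): y* = 12.
Check: AVC at y = 12 is €45 ≤ P, so revenue covers variable cost.
Profit = P·y − TC = 165·12 − 1037 = €943.

Produce at y = 12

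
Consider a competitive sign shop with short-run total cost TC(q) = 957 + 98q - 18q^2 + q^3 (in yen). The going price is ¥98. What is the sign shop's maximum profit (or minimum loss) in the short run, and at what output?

Profit = -¥93 at q = 12

AVC = 98 - 18q + q^2; min AVC = ¥17 at q = 9. Since P = ¥98 ≥ min AVC, the firm produces.
With MC = 98 - 36q + 3q^2, P = MC on the upward-sloping part at q* = 12.
TR = 98·12 = 1176. TC = 957 + 312 = 1269. Profit = 1176 − 1269 = -¥93.
That loss of ¥93 beats the ¥957 the firm would lose by shutting down; producing recovers ¥864 of fixed cost.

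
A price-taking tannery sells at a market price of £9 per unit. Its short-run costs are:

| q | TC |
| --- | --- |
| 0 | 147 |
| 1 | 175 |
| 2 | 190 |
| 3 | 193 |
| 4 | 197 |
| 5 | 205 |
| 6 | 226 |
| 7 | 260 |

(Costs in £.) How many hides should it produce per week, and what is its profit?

Compute π = P·q − TC at each output: q=0: -147; q=1: -166; q=2: -172; q=3: -166; q=4: -161; q=5: -160; q=6: -172; q=7: -197.
Profit is highest at q = 0. Equivalently, the lowest AVC in the table is 58/5 ≈ £11.60 at q = 5, and P = £9 falls below it — price never covers variable cost, so the firm shuts down and loses only its fixed cost.

q = 0 (shut down); profit = -£147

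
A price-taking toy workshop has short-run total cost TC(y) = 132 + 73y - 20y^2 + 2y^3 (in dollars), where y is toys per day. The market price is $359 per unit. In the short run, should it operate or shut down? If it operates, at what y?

Strip out fixed cost: VC = 73y - 20y^2 + 2y^3. Then AVC = 73 - 20y + 2y^2 and MC = 73 - 40y + 6y^2.
AVC hits its minimum where MC = AVC, at y = 5, giving min AVC = 73 - 20·5 + 2·5^2 = $23.
Because $359 ≥ $23, revenue can cover variable cost; the firm operates.
Solving P = MC: -286 - 40y + 6y^2 = 0 ⇒ y = -13/3 or 11. On the upward-sloping branch, y* = 11.
Check: AVC at y = 11 is $95 ≤ P, so revenue covers variable cost.
Profit = P·y − TC = 359·11 − 1177 = $2772.

Produce at y = 11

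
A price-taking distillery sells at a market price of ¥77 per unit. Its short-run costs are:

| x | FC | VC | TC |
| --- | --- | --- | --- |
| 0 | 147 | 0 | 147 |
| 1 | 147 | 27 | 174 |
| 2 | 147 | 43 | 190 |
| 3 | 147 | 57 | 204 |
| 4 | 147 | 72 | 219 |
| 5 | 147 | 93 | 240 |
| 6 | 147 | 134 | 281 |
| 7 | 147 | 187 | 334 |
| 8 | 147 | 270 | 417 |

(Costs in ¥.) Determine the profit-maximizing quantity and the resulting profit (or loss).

x = 7; profit = ¥205

Tabulate TR − TC: x=0: -147; x=1: -97; x=2: -36; x=3: 27; x=4: 89; x=5: 145; x=6: 181; x=7: 205; x=8: 199.
Profit is maximized at x = 7. AVC there is 187/7 = ¥26.71 ≤ P, so producing beats shutting down (which would give -¥147).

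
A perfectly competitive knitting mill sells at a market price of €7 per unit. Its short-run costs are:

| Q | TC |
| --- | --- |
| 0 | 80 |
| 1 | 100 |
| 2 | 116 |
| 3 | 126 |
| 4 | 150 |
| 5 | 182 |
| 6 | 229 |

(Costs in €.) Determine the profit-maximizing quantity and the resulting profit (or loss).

Q = 0 (shut down); profit = -€80

Compute π = P·Q − TC at each output: Q=0: -80; Q=1: -93; Q=2: -102; Q=3: -105; Q=4: -122; Q=5: -147; Q=6: -187.
Profit is highest at Q = 0. Equivalently, the lowest AVC in the table is 46/3 ≈ €15.33 at Q = 3, and P = €7 falls below it — price never covers variable cost, so the firm shuts down and loses only its fixed cost.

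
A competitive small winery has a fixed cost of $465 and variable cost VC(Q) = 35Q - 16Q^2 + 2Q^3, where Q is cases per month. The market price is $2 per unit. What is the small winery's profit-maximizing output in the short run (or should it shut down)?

From TC, MC = TC'(Q) = 35 - 32Q + 6Q^2 and AVC = VC/Q = 35 - 16Q + 2Q^2.
The AVC parabola has its vertex at Q = 16/4 = 4, where AVC = 35 - 16·4 + 2·4^2 = $3.
Since P = $2 < min AVC = $3, price fails to cover variable cost at any output.
Shutting down limits the loss to fixed cost, $465.

Shut down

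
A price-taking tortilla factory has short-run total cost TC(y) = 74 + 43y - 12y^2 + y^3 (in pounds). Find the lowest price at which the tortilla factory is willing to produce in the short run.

The firm shuts down when price falls below the minimum of average variable cost. AVC = VC/y = 43 - 12y + y^2.
dAVC/dy = -12 + 2y = 0 gives y = 6. min AVC = 43 - 12·6 + 6^2 = 7.
The firm shuts down for any P below £7.

£7 per unit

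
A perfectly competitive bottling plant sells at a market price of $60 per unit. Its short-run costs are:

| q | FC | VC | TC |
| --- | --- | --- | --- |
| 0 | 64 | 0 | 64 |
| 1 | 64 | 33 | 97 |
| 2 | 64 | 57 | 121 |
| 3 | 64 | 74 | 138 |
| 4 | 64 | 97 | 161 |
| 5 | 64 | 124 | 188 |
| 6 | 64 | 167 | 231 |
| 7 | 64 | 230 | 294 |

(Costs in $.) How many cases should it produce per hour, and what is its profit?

Compute π = P·q − TC at each output: q=0: -64; q=1: -37; q=2: -1; q=3: 42; q=4: 79; q=5: 112; q=6: 129; q=7: 126.
Profit is maximized at q = 6. AVC there is 167/6 = $27.83 ≤ P, so producing beats shutting down (which would give -$64).

q = 6; profit = $129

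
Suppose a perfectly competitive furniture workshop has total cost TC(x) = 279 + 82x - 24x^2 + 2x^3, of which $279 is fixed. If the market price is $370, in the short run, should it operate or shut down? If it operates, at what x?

Variable cost is VC = 82x - 24x^2 + 2x^3, so AVC = VC/x = 82 - 24x + 2x^2 and MC = dTC/dx = 82 - 48x + 6x^2.
AVC hits its minimum where MC = AVC, at x = 6, giving min AVC = 82 - 24·6 + 2·6^2 = $10.
Since P = $370 ≥ min AVC = $10, price covers variable cost and the firm should produce.
Solving P = MC: -288 - 48x + 6x^2 = 0 ⇒ x = -4 or 12. On the upward-sloping branch, x* = 12.
Check: AVC at x = 12 is $82 ≤ P, so revenue covers variable cost.
Profit = P·x − TC = 370·12 − 1263 = $3177.

Produce at x = 12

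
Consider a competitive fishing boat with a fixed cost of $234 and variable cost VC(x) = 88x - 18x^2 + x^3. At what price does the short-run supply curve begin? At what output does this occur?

The shutdown price is the minimum of AVC. VC = 88x - 18x^2 + x^3, so AVC = 88 - 18x + x^2.
At the minimum of AVC, MC = AVC. MC = 88 - 36x + 3x^2; setting MC = AVC gives 2x^2 - 18x = 0, so x = 9. min AVC = 7.
For P < $7 the firm produces nothing.

$7 per unit, at x = 9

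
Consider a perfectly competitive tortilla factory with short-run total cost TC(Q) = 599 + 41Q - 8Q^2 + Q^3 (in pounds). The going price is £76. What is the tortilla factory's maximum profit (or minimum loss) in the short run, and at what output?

AVC = 41 - 8Q + Q^2 has its minimum £25 at Q = 4; price £76 clears that bar, so the firm operates.
MC = 41 - 16Q + 3Q^2. Setting P = MC and taking the root on the rising branch gives Q* = 7.
TR = 76·7 = 532. TC = 599 + 238 = 837. Profit = 532 − 837 = -£305.
That loss of £305 beats the £599 the firm would lose by shutting down; producing recovers £294 of fixed cost.

Profit = -£305 at Q = 7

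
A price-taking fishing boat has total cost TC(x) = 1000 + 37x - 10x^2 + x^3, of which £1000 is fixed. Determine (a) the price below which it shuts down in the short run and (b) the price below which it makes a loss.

AVC = 37 - 10x + x^2; minimized at x = 5, giving min AVC = £12. That is the shutdown price.
ATC = 1000/x + 37 - 10x + x^2. Setting dATC/dx = −1000/x^2 − 10 + 2x = 0 gives x = 10 (since 2·10^3 − 10·10^2 = 1000).
min ATC = 1000/10 + 37 − 10·10 + 10^2 = £137. That is the break-even price.
For £12 ≤ P < £137 the firm produces at a loss; below £12 it shuts down.

Shutdown price = £12; break-even price = £137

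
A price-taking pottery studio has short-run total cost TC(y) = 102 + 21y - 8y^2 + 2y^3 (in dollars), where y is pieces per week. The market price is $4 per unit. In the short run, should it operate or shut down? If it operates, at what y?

Strip out fixed cost: VC = 21y - 8y^2 + 2y^3. Then AVC = 21 - 8y + 2y^2 and MC = 21 - 16y + 6y^2.
AVC is minimized where dAVC/dy = -8 + 4y = 0, at y = 2; min AVC = 21 - 8·2 + 2·2^2 = $13.
P = $4 lies below min AVC = $13; no output level covers variable cost.
Shutting down limits the loss to fixed cost, $102.

Shut down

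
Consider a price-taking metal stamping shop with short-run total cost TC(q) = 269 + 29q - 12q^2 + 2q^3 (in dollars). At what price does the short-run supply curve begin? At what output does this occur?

$11 per unit, at q = 3

Short-run supply begins at min AVC. From VC = 29q - 12q^2 + 2q^3, AVC = 29 - 12q + 2q^2.
dAVC/dq = -12 + 4q = 0 gives q = 3. min AVC = 29 - 12·3 + 2·3^2 = 11.
So the shutdown price is $11.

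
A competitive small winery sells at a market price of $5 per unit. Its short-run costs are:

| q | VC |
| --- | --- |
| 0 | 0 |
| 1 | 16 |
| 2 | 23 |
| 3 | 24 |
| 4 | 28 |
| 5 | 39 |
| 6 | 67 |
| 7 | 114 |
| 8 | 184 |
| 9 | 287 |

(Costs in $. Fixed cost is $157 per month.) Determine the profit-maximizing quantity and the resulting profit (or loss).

q = 0 (shut down); profit = -$157

Profit at each row (π = 5q − TC): q=0: -157; q=1: -168; q=2: -170; q=3: -166; q=4: -165; q=5: -171; q=6: -194; q=7: -236; q=8: -301; q=9: -399.
Profit is highest at q = 0. Equivalently, the lowest AVC in the table is 28/4 ≈ $7 at q = 4, and P = $5 falls below it — price never covers variable cost, so the firm shuts down and loses only its fixed cost.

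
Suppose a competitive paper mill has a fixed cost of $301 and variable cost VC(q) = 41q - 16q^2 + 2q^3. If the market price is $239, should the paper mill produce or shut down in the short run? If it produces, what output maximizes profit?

Variable cost is VC = 41q - 16q^2 + 2q^3, so AVC = VC/q = 41 - 16q + 2q^2 and MC = dTC/dq = 41 - 32q + 6q^2.
AVC hits its minimum where MC = AVC, at q = 4, giving min AVC = 41 - 16·4 + 2·4^2 = $9.
Since P = $239 ≥ min AVC = $9, price covers variable cost and the firm should produce.
P = MC gives -198 - 32q + 6q^2 = 0, with roots -11/3 and 9. Take the larger (rising MC): q* = 9.
Check: AVC at q = 9 is $59 ≤ P, so revenue covers variable cost.
Profit = P·q − TC = 239·9 − 832 = $1319.

Produce at q = 9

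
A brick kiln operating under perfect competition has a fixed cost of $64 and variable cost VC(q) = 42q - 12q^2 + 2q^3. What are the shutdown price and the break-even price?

Shutdown price = min AVC. AVC = 42 - 12q + 2q^2, with vertex at q = 3 and minimum $24.
ATC = 64/q + 42 - 12q + 2q^2. Setting dATC/dq = −64/q^2 − 12 + 4q = 0 gives q = 4 (since 4·4^3 − 12·4^2 = 64).
min ATC = 64/4 + 42 − 12·4 + 2·4^2 = $42. That is the break-even price.
Between these two prices the firm operates at a loss; above $42 it earns a profit.

Shutdown price = $24; break-even price = $42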